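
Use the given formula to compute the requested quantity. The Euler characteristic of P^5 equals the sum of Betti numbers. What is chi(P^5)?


The complex projective space P^5 has one cell in each even real dimension 0, 2, ..., 10.
The cohomology groups are H^{2k}(P^5) = Z for k = 0,...,5, and 0 otherwise.
Euler characteristic = sum of Betti numbers = 1 per even-dimensional cohomology group.
chi(P^5) = 5 + 1 = 6

6


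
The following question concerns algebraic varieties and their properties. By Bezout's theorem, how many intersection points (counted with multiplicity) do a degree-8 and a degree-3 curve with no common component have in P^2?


Bezout's theorem states the intersection count equals the product of degrees.
Intersection count = 8 * 3 = 24

24


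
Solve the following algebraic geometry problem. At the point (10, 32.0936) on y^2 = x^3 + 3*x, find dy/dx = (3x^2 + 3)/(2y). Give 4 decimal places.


Using implicit differentiation of y^2 = x^3 + 3*x:
2y * dy/dx = 3x^2 + 3
dy/dx = (3x^2 + 3)/(2y)
Numerator: 3*10^2 + 3 = 303
Denominator: 2*32.0936 = 64.1872
dy/dx = 303/64.1872 = 4.7206

4.7206


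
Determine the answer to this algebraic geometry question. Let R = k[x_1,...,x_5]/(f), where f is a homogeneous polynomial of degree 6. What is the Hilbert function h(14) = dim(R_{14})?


For R = k[x_1,...,x_n]/(f) with f homogeneous of degree e:
The Hilbert series is (1 - t^e)/(1 - t)^n.
So h(d) = C(d+n-1, n-1) - C(d-e+n-1, n-1) for d >= e.
With n=5, e=6, d=14:
C(14+5-1, 5-1) = C(18, 4) = 3060
C(14-6+5-1, 5-1) = C(12, 4) = 495
h(14) = 3060 - 495 = 2565

2565


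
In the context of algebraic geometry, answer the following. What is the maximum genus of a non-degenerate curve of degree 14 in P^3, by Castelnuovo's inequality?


Castelnuovo's bound: write d - 1 = m(r-1) + epsilon with 0 <= epsilon < r-1.
d - 1 = 14 - 1 = 13
r - 1 = 3 - 1 = 2
13 = 6*2 + 1, so m = 6, epsilon = 1
pi(d, r) = m(m-1)(r-1)/2 + m*epsilon
= 6*5*2/2 + 6*1
= 60/2 + 6
= 30 + 6 = 36

36


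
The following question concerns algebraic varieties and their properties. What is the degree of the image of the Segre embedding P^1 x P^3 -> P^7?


The degree of the Segre variety P^1 x P^3 is C(m+n, m).
= C(4, 1)
= 4

4


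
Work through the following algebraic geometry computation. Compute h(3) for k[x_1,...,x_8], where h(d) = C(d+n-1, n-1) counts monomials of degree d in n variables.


The Hilbert function for the polynomial ring in 8 variables is:
h(d) = C(d+n-1, n-1)
h(3) = C(3+8-1, 8-1) = C(10, 7)
= 10! / (7! * 3!)
= 120

120


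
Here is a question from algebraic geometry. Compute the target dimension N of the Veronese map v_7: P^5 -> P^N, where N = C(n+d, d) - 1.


The Veronese embedding v_d: P^n -> P^N maps each point to all
degree-d monomials in n+1 homogeneous coordinates.
N = C(n+d, d) - 1
N = C(5+7, 7) - 1
N = C(12, 7) - 1
C(12, 7) = 792
N = 792 - 1 = 791

791


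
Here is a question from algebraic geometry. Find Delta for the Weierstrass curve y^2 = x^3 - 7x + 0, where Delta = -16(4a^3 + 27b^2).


Compute each component:
4a^3 = 4*(-7)^3 = 4*(-343) = -1372
27b^2 = 27*0^2 = 27*0 = 0
4a^3 + 27b^2 = -1372 + 0 = -1372
Delta = -16*(-1372) = 21952

21952


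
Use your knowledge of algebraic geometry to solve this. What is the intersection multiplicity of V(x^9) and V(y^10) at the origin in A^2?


The intersection multiplicity of V(x^a) and V(y^b) at the origin is:
I(O; V(x^9), V(y^10)) = dim_k(k[x,y]/(x^9, y^10))
A basis for k[x,y]/(x^9, y^10) is the set of monomials x^i * y^j
where 0 <= i < 9 and 0 <= j < 10.
The number of such monomials is 9 * 10 = 90

90


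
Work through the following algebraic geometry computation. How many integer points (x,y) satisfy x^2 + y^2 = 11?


Systematically check integer values of x where x^2 <= 11.
For each valid x, check if 11 - x^2 is a perfect square.
Total integer solutions found: 0

0


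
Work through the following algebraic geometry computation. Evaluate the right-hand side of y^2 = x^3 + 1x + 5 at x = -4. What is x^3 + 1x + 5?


Compute x^3 + 1x + 5 at x = -4:
x^3 = (-4)^3 = -64
1*x = 1*(-4) = -4
Sum: -64 - 4 + 5 = -63

-63


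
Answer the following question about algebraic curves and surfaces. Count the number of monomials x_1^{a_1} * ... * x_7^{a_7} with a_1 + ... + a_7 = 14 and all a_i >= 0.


The number of degree-14 monomials in 7 variables is C(d+n-1, n-1).
= C(14+7-1, 7-1) = C(20, 6)
= 38760

38760


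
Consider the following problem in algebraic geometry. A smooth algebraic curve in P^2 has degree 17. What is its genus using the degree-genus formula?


Using the genus formula for smooth plane curves:
g = (d-1)(d-2)/2
g = (17-1)(17-2)/2
g = 16*15/2
g = 240/2 = 120

120


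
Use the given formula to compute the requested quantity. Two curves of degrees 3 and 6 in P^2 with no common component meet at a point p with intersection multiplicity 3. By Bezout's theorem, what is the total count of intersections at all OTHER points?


By Bezout's theorem, the total intersection number is d1 * d2.
Total = 3 * 6 = 18
Intersection multiplicity at p = 3
Remaining intersections = 18 - 3 = 15

15


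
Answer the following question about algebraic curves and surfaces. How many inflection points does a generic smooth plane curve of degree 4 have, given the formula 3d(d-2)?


For a general smooth plane curve C of degree d, the inflection points are
the intersection of C with its Hessian curve, which has degree 3(d-2).
By Bezout, the total intersection number is d * 3(d-2) = 4 * 6 = 24.
For a general curve every flex is ordinary, so each contributes
multiplicity 1 to C·Hess(C), and the number of distinct inflection
points is 3d(d-2).
Inflection points = 3*4*(4-2) = 3*4*2 = 24

24


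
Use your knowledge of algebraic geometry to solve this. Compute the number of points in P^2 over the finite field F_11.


P^2(F_11) has (q^(n+1) - 1)/(q - 1) points.
= 11^2 + 11^1 + 11^0
= 121 + 11 + 1
= 133

133


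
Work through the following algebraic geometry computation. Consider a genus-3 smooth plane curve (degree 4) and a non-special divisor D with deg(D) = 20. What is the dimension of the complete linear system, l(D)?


First, compute the genus of a smooth plane curve of degree 4:
g = (d-1)(d-2)/2 = (4-1)(4-2)/2 = 3
For a non-special divisor D (i.e., h^1(D) = 0), Riemann-Roch gives:
l(D) = deg(D) - g + 1
Since deg(D) = 20 >= 2g - 1 = 5, D is non-special.
l(D) = 20 - 3 + 1 = 18

18


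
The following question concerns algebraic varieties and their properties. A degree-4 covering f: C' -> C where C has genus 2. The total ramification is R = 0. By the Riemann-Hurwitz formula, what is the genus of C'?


Riemann-Hurwitz formula: 2g' - 2 = d(2g - 2) + R
Given: d = 4, g = 2, R = 0
2g' - 2 = 4*(2*2 - 2) + 0
2g' - 2 = 4*2 + 0
2g' - 2 = 8 + 0 = 8
2g' = 10
g' = 5

5


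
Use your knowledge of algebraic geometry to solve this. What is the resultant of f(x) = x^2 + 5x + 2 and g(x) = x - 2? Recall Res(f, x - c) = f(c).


For Res(f, x - c), we evaluate f at x = c.
f(2) = 2^2 + 5*2 + 2
= 4 + 10 + 2
= 14 + 2 = 16
Res(f, g) = 16

16


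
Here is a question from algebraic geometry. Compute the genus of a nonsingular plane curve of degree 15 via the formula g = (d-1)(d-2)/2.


Using the genus formula for smooth plane curves:
g = (d-1)(d-2)/2
g = (15-1)(15-2)/2
g = 14*13/2
g = 182/2 = 91

91


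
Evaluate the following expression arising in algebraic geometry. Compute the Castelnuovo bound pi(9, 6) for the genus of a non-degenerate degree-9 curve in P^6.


Castelnuovo's bound: write d - 1 = m(r-1) + epsilon with 0 <= epsilon < r-1.
d - 1 = 9 - 1 = 8
r - 1 = 6 - 1 = 5
8 = 1*5 + 3, so m = 1, epsilon = 3
pi(d, r) = m(m-1)(r-1)/2 + m*epsilon
= 1*0*5/2 + 1*3
= 0/2 + 3
= 0 + 3 = 3

3


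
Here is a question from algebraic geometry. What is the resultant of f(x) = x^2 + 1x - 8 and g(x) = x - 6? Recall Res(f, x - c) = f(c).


For Res(f, x - c), we evaluate f at x = c.
f(6) = 6^2 + 1*6 - 8
= 36 + 6 - 8
= 42 - 8 = 34
Res(f, g) = 34

34


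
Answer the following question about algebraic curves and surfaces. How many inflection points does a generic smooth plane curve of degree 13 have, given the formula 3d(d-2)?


For a general smooth plane curve C of degree d, the inflection points are
the intersection of C with its Hessian curve, which has degree 3(d-2).
By Bezout, the total intersection number is d * 3(d-2) = 13 * 33 = 429.
For a general curve every flex is ordinary, so each contributes
multiplicity 1 to C·Hess(C), and the number of distinct inflection
points is 3d(d-2).
Inflection points = 3*13*(13-2) = 3*13*11 = 429

429


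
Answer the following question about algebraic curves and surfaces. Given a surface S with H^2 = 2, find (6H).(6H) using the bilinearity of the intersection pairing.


Using bilinearity of the intersection pairing on a surface S:
(aH).(bH) = ab * (H.H)
We have H^2 = 2.
D.E = (6H).(6H) = 6*6*2
= 36*2
= 72

72


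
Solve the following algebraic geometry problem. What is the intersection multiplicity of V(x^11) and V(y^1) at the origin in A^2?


The intersection multiplicity of V(x^a) and V(y^b) at the origin is:
I(O; V(x^11), V(y^1)) = dim_k(k[x,y]/(x^11, y^1))
A basis for k[x,y]/(x^11, y^1) is the set of monomials x^i * y^j
where 0 <= i < 11 and 0 <= j < 1.
The number of such monomials is 11 * 1 = 11

11


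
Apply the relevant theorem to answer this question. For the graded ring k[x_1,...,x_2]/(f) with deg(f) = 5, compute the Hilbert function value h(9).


For R = k[x_1,...,x_n]/(f) with f homogeneous of degree e:
The Hilbert series is (1 - t^e)/(1 - t)^n.
So h(d) = C(d+n-1, n-1) - C(d-e+n-1, n-1) for d >= e.
With n=2, e=5, d=9:
C(9+2-1, 2-1) = C(10, 1) = 10
C(9-5+2-1, 2-1) = C(5, 1) = 5
h(9) = 10 - 5 = 5

5


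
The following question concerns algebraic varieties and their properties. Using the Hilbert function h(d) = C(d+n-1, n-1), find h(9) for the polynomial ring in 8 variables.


The Hilbert function for the polynomial ring in 8 variables is:
h(d) = C(d+n-1, n-1)
h(9) = C(9+8-1, 8-1) = C(16, 7)
= 16! / (7! * 9!)
= 11440

11440


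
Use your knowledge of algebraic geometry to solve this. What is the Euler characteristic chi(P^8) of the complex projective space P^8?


The complex projective space P^8 has one cell in each even real dimension 0, 2, ..., 16.
The cohomology groups are H^{2k}(P^8) = Z for k = 0,...,8, and 0 otherwise.
Euler characteristic = sum of Betti numbers = 1 per even-dimensional cohomology group.
chi(P^8) = 8 + 1 = 9

9


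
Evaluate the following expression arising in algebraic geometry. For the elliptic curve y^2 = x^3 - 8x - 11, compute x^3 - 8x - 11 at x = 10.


Compute x^3 - 8x - 11 at x = 10:
x^3 = 10^3 = 1000
(-8)*x = (-8)*10 = -80
Sum: 1000 - 80 - 11 = 909

909


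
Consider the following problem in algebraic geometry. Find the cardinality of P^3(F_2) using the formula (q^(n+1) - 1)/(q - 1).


P^3(F_2) has (q^(n+1) - 1)/(q - 1) points.
= 2^3 + 2^2 + 2^1 + 2^0
= 8 + 4 + 2 + 1
= 15

15


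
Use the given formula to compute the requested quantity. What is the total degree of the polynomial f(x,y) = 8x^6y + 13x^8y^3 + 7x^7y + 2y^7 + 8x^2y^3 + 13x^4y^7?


Examine each term for its total degree (sum of exponents).
  Term '8x^6y' has total degree 6+1 = 7.
  Term '13x^8y^3' has total degree 8+3 = 11.
  Term '7x^7y' has total degree 7+1 = 8.
  Term '2y^7' has total degree 0+7 = 7.
  Term '8x^2y^3' has total degree 2+3 = 5.
  Term '13x^4y^7' has total degree 4+7 = 11.
The maximum total degree among all terms is 11.

11


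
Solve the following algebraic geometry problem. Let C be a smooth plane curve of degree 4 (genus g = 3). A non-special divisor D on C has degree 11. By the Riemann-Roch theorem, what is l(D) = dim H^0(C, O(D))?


First, compute the genus of a smooth plane curve of degree 4:
g = (d-1)(d-2)/2 = (4-1)(4-2)/2 = 3
For a non-special divisor D (i.e., h^1(D) = 0), Riemann-Roch gives:
l(D) = deg(D) - g + 1
Since deg(D) = 11 >= 2g - 1 = 5, D is non-special.
l(D) = 11 - 3 + 1 = 9

9


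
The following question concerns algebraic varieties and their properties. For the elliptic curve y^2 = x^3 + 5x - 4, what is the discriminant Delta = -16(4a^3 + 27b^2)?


Compute each component:
4a^3 = 4*5^3 = 4*125 = 500
27b^2 = 27*(-4)^2 = 27*16 = 432
4a^3 + 27b^2 = 500 + 432 = 932
Delta = -16*932 = -14912

-14912


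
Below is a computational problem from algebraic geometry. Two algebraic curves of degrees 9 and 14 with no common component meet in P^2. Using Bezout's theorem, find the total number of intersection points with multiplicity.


Bezout's theorem states the intersection count equals the product of degrees.
Intersection count = 9 * 14 = 126

126


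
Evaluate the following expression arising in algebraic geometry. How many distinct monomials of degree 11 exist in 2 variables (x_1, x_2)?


The number of degree-11 monomials in 2 variables is C(d+n-1, n-1).
= C(11+2-1, 2-1) = C(12, 1)
= 12

12


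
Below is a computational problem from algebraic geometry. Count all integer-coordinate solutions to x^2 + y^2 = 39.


Systematically check integer values of x where x^2 <= 39.
For each valid x, check if 39 - x^2 is a perfect square.
Total integer solutions found: 0

0


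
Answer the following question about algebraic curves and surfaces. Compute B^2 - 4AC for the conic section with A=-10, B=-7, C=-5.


The discriminant of a conic Ax^2 + Bxy + Cy^2 + ... = 0 is B^2 - 4AC.
B^2 = (-7)^2 = 49
4AC = 4*(-10)*(-5) = 200
Discriminant = 49 - 200 = -151

-151


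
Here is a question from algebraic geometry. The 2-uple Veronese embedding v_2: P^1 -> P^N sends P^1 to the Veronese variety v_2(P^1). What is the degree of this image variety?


The Veronese variety v_2(P^1) has degree d^r.
d^r = 2^1 = 2

2


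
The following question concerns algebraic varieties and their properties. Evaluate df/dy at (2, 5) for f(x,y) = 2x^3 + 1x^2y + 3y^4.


df/dy = 1*x^2 + 4*3*y^3
At (2,5): 1*2^2 + 4*3*5^3
= 4 + 1500
= 1504

1504


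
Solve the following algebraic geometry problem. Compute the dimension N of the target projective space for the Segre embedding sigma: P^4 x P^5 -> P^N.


The Segre embedding maps P^m x P^n into P^N via
all products of coordinates from each factor.
N = (m+1)(n+1) - 1
N = (4+1)(5+1) - 1
N = 5*6 - 1
N = 30 - 1 = 29

29


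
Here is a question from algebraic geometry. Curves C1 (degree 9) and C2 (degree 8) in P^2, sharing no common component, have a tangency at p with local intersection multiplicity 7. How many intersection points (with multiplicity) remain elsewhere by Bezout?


By Bezout's theorem, the total intersection number is d1 * d2.
Total = 9 * 8 = 72
Intersection multiplicity at p = 7
Remaining intersections = 72 - 7 = 65

65


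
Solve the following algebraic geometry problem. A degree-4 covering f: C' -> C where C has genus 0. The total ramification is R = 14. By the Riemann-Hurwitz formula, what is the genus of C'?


Riemann-Hurwitz formula: 2g' - 2 = d(2g - 2) + R
Given: d = 4, g = 0, R = 14
2g' - 2 = 4*(2*0 - 2) + 14
2g' - 2 = 4*(-2) + 14
2g' - 2 = -8 + 14 = 6
2g' = 8
g' = 4

4


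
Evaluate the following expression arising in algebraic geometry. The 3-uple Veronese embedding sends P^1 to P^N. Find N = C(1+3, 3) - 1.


The Veronese embedding v_d: P^n -> P^N maps each point to all
degree-d monomials in n+1 homogeneous coordinates.
N = C(n+d, d) - 1
N = C(1+3, 3) - 1
N = C(4, 3) - 1
C(4, 3) = 4
N = 4 - 1 = 3

3


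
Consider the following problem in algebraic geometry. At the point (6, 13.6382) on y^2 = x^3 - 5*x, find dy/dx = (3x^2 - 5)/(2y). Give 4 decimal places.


Using implicit differentiation of y^2 = x^3 - 5*x:
2y * dy/dx = 3x^2 - 5
dy/dx = (3x^2 - 5)/(2y)
Numerator: 3*6^2 - 5 = 103
Denominator: 2*13.6382 = 27.2764
dy/dx = 103/27.2764 = 3.7762

3.7762


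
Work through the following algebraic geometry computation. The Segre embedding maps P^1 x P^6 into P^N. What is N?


The Segre embedding maps P^m x P^n into P^N via
all products of coordinates from each factor.
N = (m+1)(n+1) - 1
N = (1+1)(6+1) - 1
N = 2*7 - 1
N = 14 - 1 = 13

13


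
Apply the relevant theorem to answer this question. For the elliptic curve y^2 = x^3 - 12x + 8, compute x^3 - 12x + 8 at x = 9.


Compute x^3 - 12x + 8 at x = 9:
x^3 = 9^3 = 729
(-12)*x = (-12)*9 = -108
Sum: 729 - 108 + 8 = 629

629


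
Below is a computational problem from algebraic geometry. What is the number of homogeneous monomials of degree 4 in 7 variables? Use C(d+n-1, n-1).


The number of degree-4 monomials in 7 variables is C(d+n-1, n-1).
= C(4+7-1, 7-1) = C(10, 6)
= 210

210


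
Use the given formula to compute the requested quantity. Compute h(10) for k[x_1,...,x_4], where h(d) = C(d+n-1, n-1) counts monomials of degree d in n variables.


The Hilbert function for the polynomial ring in 4 variables is:
h(d) = C(d+n-1, n-1)
h(10) = C(10+4-1, 4-1) = C(13, 3)
= 13! / (3! * 10!)
= 286

286


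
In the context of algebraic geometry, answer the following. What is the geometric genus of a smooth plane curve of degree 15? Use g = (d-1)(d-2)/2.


Using the genus formula for smooth plane curves:
g = (d-1)(d-2)/2
g = (15-1)(15-2)/2
g = 14*13/2
g = 182/2 = 91

91


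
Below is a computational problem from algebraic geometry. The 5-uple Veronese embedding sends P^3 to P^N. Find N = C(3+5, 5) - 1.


The Veronese embedding v_d: P^n -> P^N maps each point to all
degree-d monomials in n+1 homogeneous coordinates.
N = C(n+d, d) - 1
N = C(3+5, 5) - 1
N = C(8, 5) - 1
C(8, 5) = 56
N = 56 - 1 = 55

55


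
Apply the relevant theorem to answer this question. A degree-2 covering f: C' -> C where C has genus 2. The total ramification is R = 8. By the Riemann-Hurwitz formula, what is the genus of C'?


Riemann-Hurwitz formula: 2g' - 2 = d(2g - 2) + R
Given: d = 2, g = 2, R = 8
2g' - 2 = 2*(2*2 - 2) + 8
2g' - 2 = 2*2 + 8
2g' - 2 = 4 + 8 = 12
2g' = 14
g' = 7

7


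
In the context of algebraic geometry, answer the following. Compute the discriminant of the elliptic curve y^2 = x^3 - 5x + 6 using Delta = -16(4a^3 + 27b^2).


Compute each component:
4a^3 = 4*(-5)^3 = 4*(-125) = -500
27b^2 = 27*6^2 = 27*36 = 972
4a^3 + 27b^2 = -500 + 972 = 472
Delta = -16*472 = -7552

-7552


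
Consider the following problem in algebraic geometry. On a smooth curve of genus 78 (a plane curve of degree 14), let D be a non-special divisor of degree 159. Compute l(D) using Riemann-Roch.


First, compute the genus of a smooth plane curve of degree 14:
g = (d-1)(d-2)/2 = (14-1)(14-2)/2 = 78
For a non-special divisor D (i.e., h^1(D) = 0), Riemann-Roch gives:
l(D) = deg(D) - g + 1
Since deg(D) = 159 >= 2g - 1 = 155, D is non-special.
l(D) = 159 - 78 + 1 = 82

82


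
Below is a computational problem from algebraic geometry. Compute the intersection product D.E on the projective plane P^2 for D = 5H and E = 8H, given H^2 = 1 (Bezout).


Using bilinearity of the intersection pairing on the projective plane P^2:
(aH).(bH) = ab * (H.H)
We have H^2 = 1 (Bezout).
D.E = (5H).(8H) = 5*8*1
= 40*1
= 40

40


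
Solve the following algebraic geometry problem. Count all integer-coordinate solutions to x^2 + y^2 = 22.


Systematically check integer values of x where x^2 <= 22.
For each valid x, check if 22 - x^2 is a perfect square.
Total integer solutions found: 0

0


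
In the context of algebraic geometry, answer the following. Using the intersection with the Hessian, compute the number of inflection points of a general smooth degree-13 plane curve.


For a general smooth plane curve C of degree d, the inflection points are
the intersection of C with its Hessian curve, which has degree 3(d-2).
By Bezout, the total intersection number is d * 3(d-2) = 13 * 33 = 429.
For a general curve every flex is ordinary, so each contributes
multiplicity 1 to C·Hess(C), and the number of distinct inflection
points is 3d(d-2).
Inflection points = 3*13*(13-2) = 3*13*11 = 429

429


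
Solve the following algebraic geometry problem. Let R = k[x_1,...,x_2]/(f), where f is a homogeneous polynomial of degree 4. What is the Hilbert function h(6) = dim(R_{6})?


For R = k[x_1,...,x_n]/(f) with f homogeneous of degree e:
The Hilbert series is (1 - t^e)/(1 - t)^n.
So h(d) = C(d+n-1, n-1) - C(d-e+n-1, n-1) for d >= e.
With n=2, e=4, d=6:
C(6+2-1, 2-1) = C(7, 1) = 7
C(6-4+2-1, 2-1) = C(3, 1) = 3
h(6) = 7 - 3 = 4

4


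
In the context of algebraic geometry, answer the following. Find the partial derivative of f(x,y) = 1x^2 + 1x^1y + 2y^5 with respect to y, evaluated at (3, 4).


df/dy = 1*x^1 + 5*2*y^4
At (3,4): 1*3^1 + 5*2*4^4
= 3 + 2560
= 2563

2563


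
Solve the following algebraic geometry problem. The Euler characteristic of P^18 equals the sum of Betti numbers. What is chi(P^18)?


The complex projective space P^18 has one cell in each even real dimension 0, 2, ..., 36.
The cohomology groups are H^{2k}(P^18) = Z for k = 0,...,18, and 0 otherwise.
Euler characteristic = sum of Betti numbers = 1 per even-dimensional cohomology group.
chi(P^18) = 18 + 1 = 19

19


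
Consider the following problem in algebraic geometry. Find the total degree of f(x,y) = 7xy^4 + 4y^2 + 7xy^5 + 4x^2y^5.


Examine each term for its total degree (sum of exponents).
  Term '7xy^4' has total degree 1+4 = 5.
  Term '4y^2' has total degree 0+2 = 2.
  Term '7xy^5' has total degree 1+5 = 6.
  Term '4x^2y^5' has total degree 2+5 = 7.
The maximum total degree among all terms is 7.

7


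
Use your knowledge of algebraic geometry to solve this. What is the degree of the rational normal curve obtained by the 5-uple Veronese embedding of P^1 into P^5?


The rational normal curve in P^5 is the image of P^1 under the 5-uple Veronese.
A general hyperplane in P^5 pulls back to a degree-5 form on P^1, which has 5 zeros,
so the curve meets a general hyperplane in 5 points. Degree = 5.

5


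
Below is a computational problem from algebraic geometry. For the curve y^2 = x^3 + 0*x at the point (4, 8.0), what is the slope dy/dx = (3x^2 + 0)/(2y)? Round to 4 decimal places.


Using implicit differentiation of y^2 = x^3 + 0*x:
2y * dy/dx = 3x^2 + 0
dy/dx = (3x^2 + 0)/(2y)
Numerator: 3*4^2 + 0 = 48
Denominator: 2*8.0 = 16.0
dy/dx = 48/16.0 = 3.0000

3.0000


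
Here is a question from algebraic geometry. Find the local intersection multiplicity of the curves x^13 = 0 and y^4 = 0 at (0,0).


The intersection multiplicity of V(x^a) and V(y^b) at the origin is:
I(O; V(x^13), V(y^4)) = dim_k(k[x,y]/(x^13, y^4))
A basis for k[x,y]/(x^13, y^4) is the set of monomials x^i * y^j
where 0 <= i < 13 and 0 <= j < 4.
The number of such monomials is 13 * 4 = 52

52


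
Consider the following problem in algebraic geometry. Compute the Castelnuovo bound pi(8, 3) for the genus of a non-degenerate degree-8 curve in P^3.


Castelnuovo's bound: write d - 1 = m(r-1) + epsilon with 0 <= epsilon < r-1.
d - 1 = 8 - 1 = 7
r - 1 = 3 - 1 = 2
7 = 3*2 + 1, so m = 3, epsilon = 1
pi(d, r) = m(m-1)(r-1)/2 + m*epsilon
= 3*2*2/2 + 3*1
= 12/2 + 3
= 6 + 3 = 9

9


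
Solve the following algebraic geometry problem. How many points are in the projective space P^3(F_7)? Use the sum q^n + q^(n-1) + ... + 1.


P^3(F_7) has (q^(n+1) - 1)/(q - 1) points.
= 7^3 + 7^2 + 7^1 + 7^0
= 343 + 49 + 7 + 1
= 400

400


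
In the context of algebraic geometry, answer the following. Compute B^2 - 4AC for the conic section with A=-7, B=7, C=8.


The discriminant of a conic Ax^2 + Bxy + Cy^2 + ... = 0 is B^2 - 4AC.
B^2 = 7^2 = 49
4AC = 4*(-7)*8 = -224
Discriminant = 49 + 224 = 273

273


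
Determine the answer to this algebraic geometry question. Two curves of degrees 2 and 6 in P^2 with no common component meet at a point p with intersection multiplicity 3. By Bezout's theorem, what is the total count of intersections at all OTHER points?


By Bezout's theorem, the total intersection number is d1 * d2.
Total = 2 * 6 = 12
Intersection multiplicity at p = 3
Remaining intersections = 12 - 3 = 9

9


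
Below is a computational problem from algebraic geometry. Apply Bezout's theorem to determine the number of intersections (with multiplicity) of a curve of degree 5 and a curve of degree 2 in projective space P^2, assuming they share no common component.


Bezout's theorem states the intersection count equals the product of degrees.
Intersection count = 5 * 2 = 10

10


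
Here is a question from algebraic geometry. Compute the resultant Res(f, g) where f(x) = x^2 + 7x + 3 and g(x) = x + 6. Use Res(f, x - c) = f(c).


For Res(f, x - c), we evaluate f at x = c.
f(-6) = (-6)^2 + 7*(-6) + 3
= 36 - 42 + 3
= -6 + 3 = -3
Res(f, g) = -3

-3


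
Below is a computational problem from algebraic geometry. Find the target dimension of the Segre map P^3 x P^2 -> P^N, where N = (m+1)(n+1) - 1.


The Segre embedding maps P^m x P^n into P^N via
all products of coordinates from each factor.
N = (m+1)(n+1) - 1
N = (3+1)(2+1) - 1
N = 4*3 - 1
N = 12 - 1 = 11

11


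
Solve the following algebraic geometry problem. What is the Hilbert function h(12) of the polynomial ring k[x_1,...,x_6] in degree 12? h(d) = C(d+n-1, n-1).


The Hilbert function for the polynomial ring in 6 variables is:
h(d) = C(d+n-1, n-1)
h(12) = C(12+6-1, 6-1) = C(17, 5)
= 17! / (5! * 12!)
= 6188

6188


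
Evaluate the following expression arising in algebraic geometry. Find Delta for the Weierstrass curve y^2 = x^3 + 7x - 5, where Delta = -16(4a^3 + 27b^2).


Compute each component:
4a^3 = 4*7^3 = 4*343 = 1372
27b^2 = 27*(-5)^2 = 27*25 = 675
4a^3 + 27b^2 = 1372 + 675 = 2047
Delta = -16*2047 = -32752

-32752


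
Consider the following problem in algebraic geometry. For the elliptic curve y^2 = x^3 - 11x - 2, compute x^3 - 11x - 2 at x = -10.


Compute x^3 - 11x - 2 at x = -10:
x^3 = (-10)^3 = -1000
(-11)*x = (-11)*(-10) = 110
Sum: -1000 + 110 - 2 = -892

-892


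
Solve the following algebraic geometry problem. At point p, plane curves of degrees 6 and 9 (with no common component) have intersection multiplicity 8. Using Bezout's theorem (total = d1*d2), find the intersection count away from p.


By Bezout's theorem, the total intersection number is d1 * d2.
Total = 6 * 9 = 54
Intersection multiplicity at p = 8
Remaining intersections = 54 - 8 = 46

46


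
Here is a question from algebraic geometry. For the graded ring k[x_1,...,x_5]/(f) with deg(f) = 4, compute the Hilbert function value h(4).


For R = k[x_1,...,x_n]/(f) with f homogeneous of degree e:
The Hilbert series is (1 - t^e)/(1 - t)^n.
So h(d) = C(d+n-1, n-1) - C(d-e+n-1, n-1) for d >= e.
With n=5, e=4, d=4:
C(4+5-1, 5-1) = C(8, 4) = 70
C(4-4+5-1, 5-1) = C(4, 4) = 1
h(4) = 70 - 1 = 69

69


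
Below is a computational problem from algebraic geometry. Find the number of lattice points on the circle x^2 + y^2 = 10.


Systematically check integer values of x where x^2 <= 10.
For each valid x, check if 10 - x^2 is a perfect square.
x=1: 10 - 1 = 9, sqrt = 3 (valid)
x=3: 10 - 9 = 1, sqrt = 1 (valid)
Total integer solutions found: 8

8


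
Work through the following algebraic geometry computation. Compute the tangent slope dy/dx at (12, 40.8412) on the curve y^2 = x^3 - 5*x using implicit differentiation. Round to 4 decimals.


Using implicit differentiation of y^2 = x^3 - 5*x:
2y * dy/dx = 3x^2 - 5
dy/dx = (3x^2 - 5)/(2y)
Numerator: 3*12^2 - 5 = 427
Denominator: 2*40.8412 = 81.6824
dy/dx = 427/81.6824 = 5.2276

5.2276


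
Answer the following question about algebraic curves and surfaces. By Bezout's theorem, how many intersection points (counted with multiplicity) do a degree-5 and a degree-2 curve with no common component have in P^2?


Bezout's theorem states the intersection count equals the product of degrees.
Intersection count = 5 * 2 = 10

10


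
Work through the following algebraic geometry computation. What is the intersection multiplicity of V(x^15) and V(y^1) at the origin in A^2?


The intersection multiplicity of V(x^a) and V(y^b) at the origin is:
I(O; V(x^15), V(y^1)) = dim_k(k[x,y]/(x^15, y^1))
A basis for k[x,y]/(x^15, y^1) is the set of monomials x^i * y^j
where 0 <= i < 15 and 0 <= j < 1.
The number of such monomials is 15 * 1 = 15

15


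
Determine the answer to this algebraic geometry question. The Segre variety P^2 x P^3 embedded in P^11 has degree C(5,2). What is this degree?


The degree of the Segre variety P^2 x P^3 is C(m+n, m).
= C(5, 2)
= 10

10


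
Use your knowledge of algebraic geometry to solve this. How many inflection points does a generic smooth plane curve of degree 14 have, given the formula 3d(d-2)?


For a general smooth plane curve C of degree d, the inflection points are
the intersection of C with its Hessian curve, which has degree 3(d-2).
By Bezout, the total intersection number is d * 3(d-2) = 14 * 36 = 504.
For a general curve every flex is ordinary, so each contributes
multiplicity 1 to C·Hess(C), and the number of distinct inflection
points is 3d(d-2).
Inflection points = 3*14*(14-2) = 3*14*12 = 504

504


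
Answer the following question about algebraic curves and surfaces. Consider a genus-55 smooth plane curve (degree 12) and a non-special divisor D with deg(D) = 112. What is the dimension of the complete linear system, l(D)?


First, compute the genus of a smooth plane curve of degree 12:
g = (d-1)(d-2)/2 = (12-1)(12-2)/2 = 55
For a non-special divisor D (i.e., h^1(D) = 0), Riemann-Roch gives:
l(D) = deg(D) - g + 1
Since deg(D) = 112 >= 2g - 1 = 109, D is non-special.
l(D) = 112 - 55 + 1 = 58

58


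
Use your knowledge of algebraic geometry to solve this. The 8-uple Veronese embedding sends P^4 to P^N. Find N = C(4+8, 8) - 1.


The Veronese embedding v_d: P^n -> P^N maps each point to all
degree-d monomials in n+1 homogeneous coordinates.
N = C(n+d, d) - 1
N = C(4+8, 8) - 1
N = C(12, 8) - 1
C(12, 8) = 495
N = 495 - 1 = 494

494


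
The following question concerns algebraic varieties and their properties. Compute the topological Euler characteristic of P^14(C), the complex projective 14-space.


The complex projective space P^14 has one cell in each even real dimension 0, 2, ..., 28.
The cohomology groups are H^{2k}(P^14) = Z for k = 0,...,14, and 0 otherwise.
Euler characteristic = sum of Betti numbers = 1 per even-dimensional cohomology group.
chi(P^14) = 14 + 1 = 15

15


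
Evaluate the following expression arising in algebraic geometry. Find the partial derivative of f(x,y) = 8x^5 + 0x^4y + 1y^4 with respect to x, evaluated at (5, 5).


df/dx = 5*8*x^4 + 4*0*x^3*y
At (5,5): 5*8*5^4 + 4*0*5^3*5
= 25000 + 0
= 25000

25000


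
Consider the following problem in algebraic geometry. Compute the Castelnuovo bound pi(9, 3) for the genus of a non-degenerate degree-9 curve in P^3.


Castelnuovo's bound: write d - 1 = m(r-1) + epsilon with 0 <= epsilon < r-1.
d - 1 = 9 - 1 = 8
r - 1 = 3 - 1 = 2
8 = 4*2 + 0, so m = 4, epsilon = 0
pi(d, r) = m(m-1)(r-1)/2 + m*epsilon
= 4*3*2/2 + 4*0
= 24/2 + 0
= 12 + 0 = 12

12


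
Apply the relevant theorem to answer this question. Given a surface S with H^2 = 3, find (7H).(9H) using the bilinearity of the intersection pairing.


Using bilinearity of the intersection pairing on a surface S:
(aH).(bH) = ab * (H.H)
We have H^2 = 3.
D.E = (7H).(9H) = 7*9*3
= 63*3
= 189

189


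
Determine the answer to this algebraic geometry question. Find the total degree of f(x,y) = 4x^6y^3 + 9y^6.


Examine each term for its total degree (sum of exponents).
  Term '4x^6y^3' has total degree 6+3 = 9.
  Term '9y^6' has total degree 0+6 = 6.
The maximum total degree among all terms is 9.

9


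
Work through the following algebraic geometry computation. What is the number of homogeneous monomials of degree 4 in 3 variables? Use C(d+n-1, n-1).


The number of degree-4 monomials in 3 variables is C(d+n-1, n-1).
= C(4+3-1, 3-1) = C(6, 2)
= 15

15


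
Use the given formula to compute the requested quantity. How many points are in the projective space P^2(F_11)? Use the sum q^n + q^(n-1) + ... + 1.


P^2(F_11) has (q^(n+1) - 1)/(q - 1) points.
= 11^2 + 11^1 + 11^0
= 121 + 11 + 1
= 133

133


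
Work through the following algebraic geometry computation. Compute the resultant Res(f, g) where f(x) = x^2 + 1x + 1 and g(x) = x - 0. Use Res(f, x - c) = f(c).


For Res(f, x - c), we evaluate f at x = c.
f(0) = 0^2 + 1*0 + 1
= 0 + 0 + 1
= 0 + 1 = 1
Res(f, g) = 1

1


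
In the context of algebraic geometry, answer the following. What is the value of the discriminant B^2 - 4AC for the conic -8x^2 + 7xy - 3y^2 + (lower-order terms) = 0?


The discriminant of a conic Ax^2 + Bxy + Cy^2 + ... = 0 is B^2 - 4AC.
B^2 = 7^2 = 49
4AC = 4*(-8)*(-3) = 96
Discriminant = 49 - 96 = -47

-47


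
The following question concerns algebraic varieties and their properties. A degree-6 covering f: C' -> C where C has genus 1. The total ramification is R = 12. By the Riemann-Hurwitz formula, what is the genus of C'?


Riemann-Hurwitz formula: 2g' - 2 = d(2g - 2) + R
Given: d = 6, g = 1, R = 12
2g' - 2 = 6*(2*1 - 2) + 12
2g' - 2 = 6*0 + 12
2g' - 2 = 0 + 12 = 12
2g' = 14
g' = 7

7


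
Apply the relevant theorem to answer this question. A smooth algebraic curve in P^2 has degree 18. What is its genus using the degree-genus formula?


Using the genus formula for smooth plane curves:
g = (d-1)(d-2)/2
g = (18-1)(18-2)/2
g = 17*16/2
g = 272/2 = 136

136


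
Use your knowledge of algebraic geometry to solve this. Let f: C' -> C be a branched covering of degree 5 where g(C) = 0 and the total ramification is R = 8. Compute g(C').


Riemann-Hurwitz formula: 2g' - 2 = d(2g - 2) + R
Given: d = 5, g = 0, R = 8
2g' - 2 = 5*(2*0 - 2) + 8
2g' - 2 = 5*(-2) + 8
2g' - 2 = -10 + 8 = -2
2g' = 0
g' = 0

0


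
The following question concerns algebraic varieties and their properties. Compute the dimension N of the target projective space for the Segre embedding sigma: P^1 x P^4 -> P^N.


The Segre embedding maps P^m x P^n into P^N via
all products of coordinates from each factor.
N = (m+1)(n+1) - 1
N = (1+1)(4+1) - 1
N = 2*5 - 1
N = 10 - 1 = 9

9


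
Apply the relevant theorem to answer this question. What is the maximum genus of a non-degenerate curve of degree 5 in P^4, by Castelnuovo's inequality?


Castelnuovo's bound: write d - 1 = m(r-1) + epsilon with 0 <= epsilon < r-1.
d - 1 = 5 - 1 = 4
r - 1 = 4 - 1 = 3
4 = 1*3 + 1, so m = 1, epsilon = 1
pi(d, r) = m(m-1)(r-1)/2 + m*epsilon
= 1*0*3/2 + 1*1
= 0/2 + 1
= 0 + 1 = 1

1


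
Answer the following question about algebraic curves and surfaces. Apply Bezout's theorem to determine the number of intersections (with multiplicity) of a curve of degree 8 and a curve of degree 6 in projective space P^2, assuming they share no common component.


Bezout's theorem states the intersection count equals the product of degrees.
Intersection count = 8 * 6 = 48

48


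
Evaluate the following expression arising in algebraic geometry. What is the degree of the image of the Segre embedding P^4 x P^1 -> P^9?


The degree of the Segre variety P^4 x P^1 is C(m+n, m).
= C(5, 4)
= 5

5


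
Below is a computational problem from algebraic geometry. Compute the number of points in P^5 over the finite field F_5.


P^5(F_5) has (q^(n+1) - 1)/(q - 1) points.
= 5^5 + 5^4 + 5^3 + 5^2 + 5^1 + 5^0
= 3125 + 625 + 125 + 25 + 5 + 1
= 3906

3906


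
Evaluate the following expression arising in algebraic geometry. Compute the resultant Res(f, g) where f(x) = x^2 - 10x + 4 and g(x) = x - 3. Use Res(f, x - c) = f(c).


For Res(f, x - c), we evaluate f at x = c.
f(3) = 3^2 - 10*3 + 4
= 9 - 30 + 4
= -21 + 4 = -17
Res(f, g) = -17

-17


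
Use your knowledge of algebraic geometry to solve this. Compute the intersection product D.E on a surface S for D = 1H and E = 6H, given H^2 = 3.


Using bilinearity of the intersection pairing on a surface S:
(aH).(bH) = ab * (H.H)
We have H^2 = 3.
D.E = (1H).(6H) = 1*6*3
= 6*3
= 18

18


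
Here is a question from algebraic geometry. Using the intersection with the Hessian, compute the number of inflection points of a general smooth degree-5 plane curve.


For a general smooth plane curve C of degree d, the inflection points are
the intersection of C with its Hessian curve, which has degree 3(d-2).
By Bezout, the total intersection number is d * 3(d-2) = 5 * 9 = 45.
For a general curve every flex is ordinary, so each contributes
multiplicity 1 to C·Hess(C), and the number of distinct inflection
points is 3d(d-2).
Inflection points = 3*5*(5-2) = 3*5*3 = 45

45


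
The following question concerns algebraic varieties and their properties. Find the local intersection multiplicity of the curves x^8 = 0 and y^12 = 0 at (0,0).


The intersection multiplicity of V(x^a) and V(y^b) at the origin is:
I(O; V(x^8), V(y^12)) = dim_k(k[x,y]/(x^8, y^12))
A basis for k[x,y]/(x^8, y^12) is the set of monomials x^i * y^j
where 0 <= i < 8 and 0 <= j < 12.
The number of such monomials is 8 * 12 = 96

96


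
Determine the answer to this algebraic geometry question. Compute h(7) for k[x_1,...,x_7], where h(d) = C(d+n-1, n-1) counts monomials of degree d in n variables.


The Hilbert function for the polynomial ring in 7 variables is:
h(d) = C(d+n-1, n-1)
h(7) = C(7+7-1, 7-1) = C(13, 6)
= 13! / (6! * 7!)
= 1716

1716


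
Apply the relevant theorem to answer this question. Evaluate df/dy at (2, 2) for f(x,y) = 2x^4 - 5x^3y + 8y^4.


df/dy = (-5)*x^3 + 4*8*y^3
At (2,2): (-5)*2^3 + 4*8*2^3
= -40 + 256
= 216

216


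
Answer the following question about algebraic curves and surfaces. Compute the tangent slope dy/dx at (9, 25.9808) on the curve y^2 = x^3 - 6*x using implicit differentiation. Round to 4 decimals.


Using implicit differentiation of y^2 = x^3 - 6*x:
2y * dy/dx = 3x^2 - 6
dy/dx = (3x^2 - 6)/(2y)
Numerator: 3*9^2 - 6 = 237
Denominator: 2*25.9808 = 51.9616
dy/dx = 237/51.9616 = 4.5611

4.5611


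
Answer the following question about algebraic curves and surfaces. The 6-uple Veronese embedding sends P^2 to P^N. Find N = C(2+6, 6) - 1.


The Veronese embedding v_d: P^n -> P^N maps each point to all
degree-d monomials in n+1 homogeneous coordinates.
N = C(n+d, d) - 1
N = C(2+6, 6) - 1
N = C(8, 6) - 1
C(8, 6) = 28
N = 28 - 1 = 27

27


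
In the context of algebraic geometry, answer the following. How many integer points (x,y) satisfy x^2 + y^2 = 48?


Systematically check integer values of x where x^2 <= 48.
For each valid x, check if 48 - x^2 is a perfect square.
Total integer solutions found: 0

0


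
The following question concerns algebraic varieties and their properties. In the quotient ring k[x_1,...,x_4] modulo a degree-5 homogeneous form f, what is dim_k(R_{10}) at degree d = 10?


For R = k[x_1,...,x_n]/(f) with f homogeneous of degree e:
The Hilbert series is (1 - t^e)/(1 - t)^n.
So h(d) = C(d+n-1, n-1) - C(d-e+n-1, n-1) for d >= e.
With n=4, e=5, d=10:
C(10+4-1, 4-1) = C(13, 3) = 286
C(10-5+4-1, 4-1) = C(8, 3) = 56
h(10) = 286 - 56 = 230

230


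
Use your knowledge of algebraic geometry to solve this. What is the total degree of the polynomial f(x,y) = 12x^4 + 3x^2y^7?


Examine each term for its total degree (sum of exponents).
  Term '12x^4' has total degree 4+0 = 4.
  Term '3x^2y^7' has total degree 2+7 = 9.
The maximum total degree among all terms is 9.

9


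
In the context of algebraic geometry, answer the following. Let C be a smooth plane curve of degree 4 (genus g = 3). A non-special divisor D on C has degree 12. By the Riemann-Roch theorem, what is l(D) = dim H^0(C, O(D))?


First, compute the genus of a smooth plane curve of degree 4:
g = (d-1)(d-2)/2 = (4-1)(4-2)/2 = 3
For a non-special divisor D (i.e., h^1(D) = 0), Riemann-Roch gives:
l(D) = deg(D) - g + 1
Since deg(D) = 12 >= 2g - 1 = 5, D is non-special.
l(D) = 12 - 3 + 1 = 10

10


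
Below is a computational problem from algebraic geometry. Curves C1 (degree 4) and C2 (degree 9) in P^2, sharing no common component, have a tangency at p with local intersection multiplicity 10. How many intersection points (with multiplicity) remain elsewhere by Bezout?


By Bezout's theorem, the total intersection number is d1 * d2.
Total = 4 * 9 = 36
Intersection multiplicity at p = 10
Remaining intersections = 36 - 10 = 26

26
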